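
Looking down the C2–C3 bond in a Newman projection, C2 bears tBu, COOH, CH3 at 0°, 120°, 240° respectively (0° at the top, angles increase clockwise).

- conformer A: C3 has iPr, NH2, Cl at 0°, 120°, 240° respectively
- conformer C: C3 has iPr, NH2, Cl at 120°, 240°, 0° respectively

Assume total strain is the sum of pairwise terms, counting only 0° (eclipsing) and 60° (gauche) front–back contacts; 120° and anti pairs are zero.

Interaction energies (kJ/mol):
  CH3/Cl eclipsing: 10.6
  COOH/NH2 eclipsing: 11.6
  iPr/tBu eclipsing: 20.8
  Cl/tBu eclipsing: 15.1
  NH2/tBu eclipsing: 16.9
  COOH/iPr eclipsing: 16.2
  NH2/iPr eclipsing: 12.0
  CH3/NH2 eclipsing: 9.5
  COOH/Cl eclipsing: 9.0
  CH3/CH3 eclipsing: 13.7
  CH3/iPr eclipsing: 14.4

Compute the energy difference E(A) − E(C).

A is eclipsed. tBu at 0° is eclipsed with iPr at 0° (20.8); COOH at 120° is eclipsed with NH2 at 120° (11.6); CH3 at 240° is eclipsed with Cl at 240° (10.6). Total 43.0 kJ/mol.
C is eclipsed. tBu at 0° is eclipsed with Cl at 0° (15.1); COOH at 120° is eclipsed with iPr at 120° (16.2); CH3 at 240° is eclipsed with NH2 at 240° (9.5). Total 40.8 kJ/mol.
E(A) − E(C) = 43.0 − 40.8 = +2.2 kJ/mol.

+2.2 kJ/mol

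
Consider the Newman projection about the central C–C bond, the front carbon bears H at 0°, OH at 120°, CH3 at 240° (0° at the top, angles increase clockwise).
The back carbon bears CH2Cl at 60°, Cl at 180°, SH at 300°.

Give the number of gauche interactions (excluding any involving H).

4

Non-H gauche pairs: OH(120°)/CH2Cl(60°); OH(120°)/Cl(180°); CH3(240°)/Cl(180°); CH3(240°)/SH(300°) — 4 interactions.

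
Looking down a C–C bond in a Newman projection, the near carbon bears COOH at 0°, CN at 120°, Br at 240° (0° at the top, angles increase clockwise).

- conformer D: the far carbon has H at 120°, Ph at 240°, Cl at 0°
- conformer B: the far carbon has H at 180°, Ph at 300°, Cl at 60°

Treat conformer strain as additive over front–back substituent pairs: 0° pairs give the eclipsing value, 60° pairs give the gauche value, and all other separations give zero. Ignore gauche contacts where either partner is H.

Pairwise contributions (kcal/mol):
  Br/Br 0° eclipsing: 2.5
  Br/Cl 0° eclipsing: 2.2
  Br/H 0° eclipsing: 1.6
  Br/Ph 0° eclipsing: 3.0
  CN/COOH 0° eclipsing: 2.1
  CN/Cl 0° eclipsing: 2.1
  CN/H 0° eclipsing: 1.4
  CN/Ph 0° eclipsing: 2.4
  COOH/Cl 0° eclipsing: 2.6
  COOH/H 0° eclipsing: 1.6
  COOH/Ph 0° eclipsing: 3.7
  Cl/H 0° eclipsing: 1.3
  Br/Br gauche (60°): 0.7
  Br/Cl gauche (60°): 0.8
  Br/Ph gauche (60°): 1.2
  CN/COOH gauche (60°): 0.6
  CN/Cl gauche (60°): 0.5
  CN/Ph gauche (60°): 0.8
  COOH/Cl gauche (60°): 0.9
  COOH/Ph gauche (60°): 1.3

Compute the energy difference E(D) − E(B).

D is eclipsed. COOH at 0° is eclipsed with Cl at 0° (2.6); CN at 120° is eclipsed with H at 120° (1.4); Br at 240° is eclipsed with Ph at 240° (3.0). Total 7.0 kcal/mol.
B is staggered. COOH at 0° is gauche with Ph at 300° (1.3); COOH at 0° is gauche with Cl at 60° (0.9); CN at 120° is gauche with Cl at 60° (0.5); Br at 240° is gauche with Ph at 300° (1.2). Total 3.9 kcal/mol.
E(D) − E(B) = 7.0 − 3.9 = +3.1 kcal/mol.

+3.1 kcal/mol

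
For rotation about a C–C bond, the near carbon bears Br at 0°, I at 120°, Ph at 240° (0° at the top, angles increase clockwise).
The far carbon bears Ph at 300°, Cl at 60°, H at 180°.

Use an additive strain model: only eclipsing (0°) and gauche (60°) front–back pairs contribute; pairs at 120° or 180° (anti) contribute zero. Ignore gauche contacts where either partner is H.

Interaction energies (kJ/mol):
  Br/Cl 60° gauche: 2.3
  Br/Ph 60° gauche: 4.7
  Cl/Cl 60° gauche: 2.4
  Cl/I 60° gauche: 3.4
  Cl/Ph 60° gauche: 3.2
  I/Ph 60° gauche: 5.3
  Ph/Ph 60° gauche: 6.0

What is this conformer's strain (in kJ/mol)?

This conformer (staggered): Br(0°)/Ph(300°) gauche 4.7; Br(0°)/Cl(60°) gauche 2.3; I(120°)/Cl(60°) gauche 3.4; Ph(240°)/Ph(300°) gauche 6.0 → 16.4 kJ/mol.

16.4 kJ/mol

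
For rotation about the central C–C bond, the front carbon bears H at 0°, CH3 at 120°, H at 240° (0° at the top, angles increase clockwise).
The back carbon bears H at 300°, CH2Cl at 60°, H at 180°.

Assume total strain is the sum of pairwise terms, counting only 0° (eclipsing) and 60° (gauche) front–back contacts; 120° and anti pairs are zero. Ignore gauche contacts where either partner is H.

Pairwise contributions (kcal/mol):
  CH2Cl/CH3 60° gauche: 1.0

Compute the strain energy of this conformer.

This conformer (staggered): CH3–CH2Cl gauche; 1.0 = 1.0 kcal/mol.

1.0 kcal/mol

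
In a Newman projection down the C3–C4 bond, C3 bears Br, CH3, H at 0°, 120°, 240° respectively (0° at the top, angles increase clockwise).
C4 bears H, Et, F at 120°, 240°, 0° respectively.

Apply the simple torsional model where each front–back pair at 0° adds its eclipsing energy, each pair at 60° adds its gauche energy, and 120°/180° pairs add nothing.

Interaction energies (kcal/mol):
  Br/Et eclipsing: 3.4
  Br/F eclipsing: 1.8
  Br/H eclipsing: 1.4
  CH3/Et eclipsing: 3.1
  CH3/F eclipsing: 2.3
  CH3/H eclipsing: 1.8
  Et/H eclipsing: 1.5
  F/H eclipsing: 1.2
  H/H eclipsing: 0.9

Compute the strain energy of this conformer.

5.1 kcal/mol

This conformer is eclipsed. Br at 0° is eclipsed with F at 0° (1.8); CH3 at 120° is eclipsed with H at 120° (1.8); H at 240° is eclipsed with Et at 240° (1.5). Total 5.1 kcal/mol.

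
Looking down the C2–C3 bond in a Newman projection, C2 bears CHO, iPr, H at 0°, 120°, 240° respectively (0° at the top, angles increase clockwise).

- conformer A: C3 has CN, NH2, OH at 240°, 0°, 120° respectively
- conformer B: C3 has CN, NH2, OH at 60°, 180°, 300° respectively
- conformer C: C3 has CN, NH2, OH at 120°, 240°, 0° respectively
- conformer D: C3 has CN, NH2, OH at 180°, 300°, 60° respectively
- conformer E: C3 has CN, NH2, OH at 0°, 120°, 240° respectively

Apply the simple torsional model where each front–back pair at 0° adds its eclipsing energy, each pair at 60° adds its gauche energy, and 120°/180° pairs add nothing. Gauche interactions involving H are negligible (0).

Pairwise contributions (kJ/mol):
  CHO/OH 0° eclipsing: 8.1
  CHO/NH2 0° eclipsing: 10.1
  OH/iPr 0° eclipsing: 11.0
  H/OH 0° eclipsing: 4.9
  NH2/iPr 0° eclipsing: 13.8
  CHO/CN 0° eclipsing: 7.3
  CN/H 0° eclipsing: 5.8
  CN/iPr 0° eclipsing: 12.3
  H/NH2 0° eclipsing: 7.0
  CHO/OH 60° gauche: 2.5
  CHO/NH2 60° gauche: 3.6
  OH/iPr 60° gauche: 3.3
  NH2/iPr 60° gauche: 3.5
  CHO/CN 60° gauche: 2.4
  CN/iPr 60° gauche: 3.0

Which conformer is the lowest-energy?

A (eclipsed): CHO–NH2 eclipsed, iPr–OH eclipsed, H–CN eclipsed; 10.1 + 11.0 + 5.8 = 26.9 kJ/mol.
B (staggered): CHO–CN gauche, CHO–OH gauche, iPr–CN gauche, iPr–NH2 gauche; 2.4 + 2.5 + 3.0 + 3.5 = 11.4 kJ/mol.
C (eclipsed): CHO–OH eclipsed, iPr–CN eclipsed, H–NH2 eclipsed; 8.1 + 12.3 + 7.0 = 27.4 kJ/mol.
D (staggered): CHO–NH2 gauche, CHO–OH gauche, iPr–CN gauche, iPr–OH gauche; 3.6 + 2.5 + 3.0 + 3.3 = 12.4 kJ/mol.
E (eclipsed): CHO–CN eclipsed, iPr–NH2 eclipsed, H–OH eclipsed; 7.3 + 13.8 + 4.9 = 26.0 kJ/mol.
B has the lowest total (11.4 kJ/mol).

B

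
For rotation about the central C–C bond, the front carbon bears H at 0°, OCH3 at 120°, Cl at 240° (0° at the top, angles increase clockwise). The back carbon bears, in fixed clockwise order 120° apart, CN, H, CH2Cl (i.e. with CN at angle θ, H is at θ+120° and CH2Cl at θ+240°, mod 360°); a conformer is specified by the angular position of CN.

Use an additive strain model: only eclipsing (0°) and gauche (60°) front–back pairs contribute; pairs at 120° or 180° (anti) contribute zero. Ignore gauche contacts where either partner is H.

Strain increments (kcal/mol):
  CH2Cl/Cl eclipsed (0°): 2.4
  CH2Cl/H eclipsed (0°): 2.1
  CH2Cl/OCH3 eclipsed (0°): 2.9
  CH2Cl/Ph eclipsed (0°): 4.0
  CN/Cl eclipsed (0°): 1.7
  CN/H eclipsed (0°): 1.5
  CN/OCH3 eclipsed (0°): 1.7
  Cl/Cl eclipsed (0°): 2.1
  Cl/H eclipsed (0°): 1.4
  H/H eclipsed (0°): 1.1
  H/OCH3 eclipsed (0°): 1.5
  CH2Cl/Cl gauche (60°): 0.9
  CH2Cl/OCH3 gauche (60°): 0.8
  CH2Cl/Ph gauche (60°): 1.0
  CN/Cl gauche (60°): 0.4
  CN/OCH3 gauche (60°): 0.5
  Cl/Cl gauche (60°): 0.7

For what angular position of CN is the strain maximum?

240°

CN at 0° is eclipsed. H at 0° is eclipsed with CN at 0° (1.5); OCH3 at 120° is eclipsed with H at 120° (1.5); Cl at 240° is eclipsed with CH2Cl at 240° (2.4). Total 5.4 kcal/mol.
CN at 60° is staggered. OCH3 at 120° is gauche with CN at 60° (0.5); Cl at 240° is gauche with CH2Cl at 300° (0.9). Total 1.4 kcal/mol.
CN at 120° is eclipsed. H at 0° is eclipsed with CH2Cl at 0° (2.1); OCH3 at 120° is eclipsed with CN at 120° (1.7); Cl at 240° is eclipsed with H at 240° (1.4). Total 5.2 kcal/mol.
CN at 180° is staggered. OCH3 at 120° is gauche with CN at 180° (0.5); OCH3 at 120° is gauche with CH2Cl at 60° (0.8); Cl at 240° is gauche with CN at 180° (0.4). Total 1.7 kcal/mol.
CN at 240° is eclipsed. H at 0° is eclipsed with H at 0° (1.1); OCH3 at 120° is eclipsed with CH2Cl at 120° (2.9); Cl at 240° is eclipsed with CN at 240° (1.7). Total 5.7 kcal/mol.
CN at 300° is staggered. OCH3 at 120° is gauche with CH2Cl at 180° (0.8); Cl at 240° is gauche with CN at 300° (0.4); Cl at 240° is gauche with CH2Cl at 180° (0.9). Total 2.1 kcal/mol.
The maximum (5.7 kcal/mol) occurs with CN at 240°.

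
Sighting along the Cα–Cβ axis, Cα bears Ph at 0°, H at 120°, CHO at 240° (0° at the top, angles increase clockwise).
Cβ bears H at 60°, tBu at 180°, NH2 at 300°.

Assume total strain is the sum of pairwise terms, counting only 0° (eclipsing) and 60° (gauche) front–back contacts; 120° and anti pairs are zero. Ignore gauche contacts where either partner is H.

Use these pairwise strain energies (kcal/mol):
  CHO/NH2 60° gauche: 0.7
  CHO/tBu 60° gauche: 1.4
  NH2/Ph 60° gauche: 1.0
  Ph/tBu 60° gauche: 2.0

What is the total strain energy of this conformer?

This conformer (staggered): Ph–NH2 gauche, CHO–tBu gauche, CHO–NH2 gauche; 1.0 + 1.4 + 0.7 = 3.1 kcal/mol.

3.1 kcal/mol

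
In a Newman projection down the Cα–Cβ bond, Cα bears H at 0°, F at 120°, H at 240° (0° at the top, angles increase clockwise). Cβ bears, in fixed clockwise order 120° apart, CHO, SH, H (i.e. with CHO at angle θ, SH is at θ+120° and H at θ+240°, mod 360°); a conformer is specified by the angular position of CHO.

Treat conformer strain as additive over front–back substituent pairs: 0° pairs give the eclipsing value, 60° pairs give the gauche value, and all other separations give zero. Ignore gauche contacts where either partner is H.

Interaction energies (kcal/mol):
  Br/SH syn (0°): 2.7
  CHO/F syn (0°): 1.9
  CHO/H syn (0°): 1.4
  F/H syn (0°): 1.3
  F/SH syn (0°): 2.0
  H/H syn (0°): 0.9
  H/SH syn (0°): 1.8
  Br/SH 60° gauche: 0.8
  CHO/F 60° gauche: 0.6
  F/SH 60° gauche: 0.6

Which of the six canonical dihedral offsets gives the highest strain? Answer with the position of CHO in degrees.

120°

CHO at 0° (eclipsed): H(0°)/CHO(0°) eclipsed 1.4; F(120°)/SH(120°) eclipsed 2.0; H(240°)/H(240°) eclipsed 0.9 → 4.3 kcal/mol.
CHO at 60° (staggered): F(120°)/CHO(60°) gauche 0.6; F(120°)/SH(180°) gauche 0.6 → 1.2 kcal/mol.
CHO at 120° (eclipsed): H(0°)/H(0°) eclipsed 0.9; F(120°)/CHO(120°) eclipsed 1.9; H(240°)/SH(240°) eclipsed 1.8 → 4.6 kcal/mol.
CHO at 180° (staggered): F(120°)/CHO(180°) gauche 0.6 → 0.6 kcal/mol.
CHO at 240° (eclipsed): H(0°)/SH(0°) eclipsed 1.8; F(120°)/H(120°) eclipsed 1.3; H(240°)/CHO(240°) eclipsed 1.4 → 4.5 kcal/mol.
CHO at 300° (staggered): F(120°)/SH(60°) gauche 0.6 → 0.6 kcal/mol.
The maximum (4.6 kcal/mol) occurs with CHO at 120°.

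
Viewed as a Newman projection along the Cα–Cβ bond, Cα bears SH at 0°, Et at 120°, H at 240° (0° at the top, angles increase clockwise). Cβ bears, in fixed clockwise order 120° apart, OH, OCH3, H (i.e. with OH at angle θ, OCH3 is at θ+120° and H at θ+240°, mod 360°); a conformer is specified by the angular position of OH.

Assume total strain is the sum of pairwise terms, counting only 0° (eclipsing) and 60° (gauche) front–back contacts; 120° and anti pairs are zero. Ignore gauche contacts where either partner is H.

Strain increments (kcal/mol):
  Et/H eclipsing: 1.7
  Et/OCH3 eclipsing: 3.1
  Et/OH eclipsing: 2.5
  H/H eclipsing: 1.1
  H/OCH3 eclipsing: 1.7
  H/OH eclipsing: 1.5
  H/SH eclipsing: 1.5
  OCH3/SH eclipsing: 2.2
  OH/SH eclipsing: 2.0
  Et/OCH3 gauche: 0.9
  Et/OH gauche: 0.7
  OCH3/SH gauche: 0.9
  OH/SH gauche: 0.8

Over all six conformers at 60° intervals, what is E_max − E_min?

4.6 kcal/mol

OH at 0° is eclipsed. SH at 0° is eclipsed with OH at 0° (2.0); Et at 120° is eclipsed with OCH3 at 120° (3.1); H at 240° is eclipsed with H at 240° (1.1). Total 6.2 kcal/mol.
OH at 60° is staggered. SH at 0° is gauche with OH at 60° (0.8); Et at 120° is gauche with OH at 60° (0.7); Et at 120° is gauche with OCH3 at 180° (0.9). Total 2.4 kcal/mol.
OH at 120° is eclipsed. SH at 0° is eclipsed with H at 0° (1.5); Et at 120° is eclipsed with OH at 120° (2.5); H at 240° is eclipsed with OCH3 at 240° (1.7). Total 5.7 kcal/mol.
OH at 180° is staggered. SH at 0° is gauche with OCH3 at 300° (0.9); Et at 120° is gauche with OH at 180° (0.7). Total 1.6 kcal/mol.
OH at 240° is eclipsed. SH at 0° is eclipsed with OCH3 at 0° (2.2); Et at 120° is eclipsed with H at 120° (1.7); H at 240° is eclipsed with OH at 240° (1.5). Total 5.4 kcal/mol.
OH at 300° is staggered. SH at 0° is gauche with OH at 300° (0.8); SH at 0° is gauche with OCH3 at 60° (0.9); Et at 120° is gauche with OCH3 at 60° (0.9). Total 2.6 kcal/mol.
Max at 0° (6.2 kcal/mol), min at 180° (1.6 kcal/mol); barrier = 4.6 kcal/mol.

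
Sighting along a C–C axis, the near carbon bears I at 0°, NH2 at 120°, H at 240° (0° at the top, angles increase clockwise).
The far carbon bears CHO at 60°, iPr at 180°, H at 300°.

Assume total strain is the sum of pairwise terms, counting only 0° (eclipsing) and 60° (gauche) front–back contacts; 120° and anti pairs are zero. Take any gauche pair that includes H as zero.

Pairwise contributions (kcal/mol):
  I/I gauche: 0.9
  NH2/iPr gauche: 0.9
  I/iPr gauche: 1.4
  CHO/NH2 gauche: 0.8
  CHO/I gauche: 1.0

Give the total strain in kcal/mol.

2.7 kcal/mol

This conformer (staggered): I–CHO gauche, NH2–CHO gauche, NH2–iPr gauche; 1.0 + 0.8 + 0.9 = 2.7 kcal/mol.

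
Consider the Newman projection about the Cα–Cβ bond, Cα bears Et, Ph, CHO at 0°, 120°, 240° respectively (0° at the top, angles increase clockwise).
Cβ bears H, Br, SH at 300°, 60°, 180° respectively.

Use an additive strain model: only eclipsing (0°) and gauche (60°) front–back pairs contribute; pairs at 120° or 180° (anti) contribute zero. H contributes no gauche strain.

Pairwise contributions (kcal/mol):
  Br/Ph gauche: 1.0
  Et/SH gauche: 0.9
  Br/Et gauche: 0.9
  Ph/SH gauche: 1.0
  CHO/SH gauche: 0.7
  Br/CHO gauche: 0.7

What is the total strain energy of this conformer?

3.6 kcal/mol

This conformer (staggered): Et–Br gauche, Ph–Br gauche, Ph–SH gauche, CHO–SH gauche; 0.9 + 1.0 + 1.0 + 0.7 = 3.6 kcal/mol.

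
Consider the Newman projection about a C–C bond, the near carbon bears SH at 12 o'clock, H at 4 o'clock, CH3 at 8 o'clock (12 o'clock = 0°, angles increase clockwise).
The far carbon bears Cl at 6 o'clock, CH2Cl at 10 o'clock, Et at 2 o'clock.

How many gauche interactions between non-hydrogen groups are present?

4

Non-H gauche pairs: SH(0°)/CH2Cl(300°); SH(0°)/Et(60°); CH3(240°)/Cl(180°); CH3(240°)/CH2Cl(300°) — 4 interactions.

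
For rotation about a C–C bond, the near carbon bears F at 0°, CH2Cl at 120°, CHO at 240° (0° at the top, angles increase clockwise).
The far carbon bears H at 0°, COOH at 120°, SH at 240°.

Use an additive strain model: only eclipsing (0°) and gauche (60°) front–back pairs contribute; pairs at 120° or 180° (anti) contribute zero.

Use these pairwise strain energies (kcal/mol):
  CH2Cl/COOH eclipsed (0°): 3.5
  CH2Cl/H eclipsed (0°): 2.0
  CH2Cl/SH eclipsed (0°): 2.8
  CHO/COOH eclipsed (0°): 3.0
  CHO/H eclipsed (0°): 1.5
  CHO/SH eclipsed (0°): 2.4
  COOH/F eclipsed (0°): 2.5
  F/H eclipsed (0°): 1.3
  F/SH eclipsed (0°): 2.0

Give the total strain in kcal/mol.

7.2 kcal/mol

This conformer (eclipsed): F–H eclipsed, CH2Cl–COOH eclipsed, CHO–SH eclipsed; 1.3 + 3.5 + 2.4 = 7.2 kcal/mol.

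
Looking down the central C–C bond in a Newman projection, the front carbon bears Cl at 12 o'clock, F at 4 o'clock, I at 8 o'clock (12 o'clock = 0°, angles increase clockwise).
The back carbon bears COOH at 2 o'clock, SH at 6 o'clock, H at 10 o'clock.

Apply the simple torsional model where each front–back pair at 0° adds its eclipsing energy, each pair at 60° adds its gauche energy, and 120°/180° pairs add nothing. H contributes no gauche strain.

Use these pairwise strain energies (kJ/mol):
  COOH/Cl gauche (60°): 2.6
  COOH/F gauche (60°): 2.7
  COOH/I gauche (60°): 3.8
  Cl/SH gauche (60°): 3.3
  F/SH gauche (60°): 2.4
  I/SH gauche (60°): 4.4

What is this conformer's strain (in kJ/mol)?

12.1 kJ/mol

This conformer is staggered. Cl at 0° is gauche with COOH at 60° (2.6); F at 120° is gauche with COOH at 60° (2.7); F at 120° is gauche with SH at 180° (2.4); I at 240° is gauche with SH at 180° (4.4). Total 12.1 kJ/mol.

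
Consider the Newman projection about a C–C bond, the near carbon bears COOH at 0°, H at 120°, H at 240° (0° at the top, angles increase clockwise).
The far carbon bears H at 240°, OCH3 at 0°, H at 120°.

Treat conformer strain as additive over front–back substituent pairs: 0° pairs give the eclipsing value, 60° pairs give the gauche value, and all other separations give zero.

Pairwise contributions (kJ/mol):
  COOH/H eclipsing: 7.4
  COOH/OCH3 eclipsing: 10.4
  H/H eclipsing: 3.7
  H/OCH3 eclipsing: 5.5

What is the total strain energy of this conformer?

17.8 kJ/mol

This conformer (eclipsed): COOH(0°)/OCH3(0°) eclipsed 10.4; H(120°)/H(120°) eclipsed 3.7; H(240°)/H(240°) eclipsed 3.7 → 17.8 kJ/mol.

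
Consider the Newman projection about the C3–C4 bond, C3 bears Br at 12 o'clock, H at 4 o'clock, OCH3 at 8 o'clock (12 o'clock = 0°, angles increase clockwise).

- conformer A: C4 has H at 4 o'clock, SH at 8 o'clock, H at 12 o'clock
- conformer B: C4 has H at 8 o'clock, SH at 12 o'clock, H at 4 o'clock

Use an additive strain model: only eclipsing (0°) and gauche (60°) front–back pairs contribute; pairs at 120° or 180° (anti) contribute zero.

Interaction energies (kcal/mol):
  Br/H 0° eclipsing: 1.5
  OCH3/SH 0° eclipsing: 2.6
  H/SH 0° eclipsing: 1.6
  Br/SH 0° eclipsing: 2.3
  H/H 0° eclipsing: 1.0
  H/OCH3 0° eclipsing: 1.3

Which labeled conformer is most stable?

B

A (eclipsed): Br–H eclipsed, H–H eclipsed, OCH3–SH eclipsed; 1.5 + 1.0 + 2.6 = 5.1 kcal/mol.
B (eclipsed): Br–SH eclipsed, H–H eclipsed, OCH3–H eclipsed; 2.3 + 1.0 + 1.3 = 4.6 kcal/mol.
B has the lowest total (4.6 kcal/mol).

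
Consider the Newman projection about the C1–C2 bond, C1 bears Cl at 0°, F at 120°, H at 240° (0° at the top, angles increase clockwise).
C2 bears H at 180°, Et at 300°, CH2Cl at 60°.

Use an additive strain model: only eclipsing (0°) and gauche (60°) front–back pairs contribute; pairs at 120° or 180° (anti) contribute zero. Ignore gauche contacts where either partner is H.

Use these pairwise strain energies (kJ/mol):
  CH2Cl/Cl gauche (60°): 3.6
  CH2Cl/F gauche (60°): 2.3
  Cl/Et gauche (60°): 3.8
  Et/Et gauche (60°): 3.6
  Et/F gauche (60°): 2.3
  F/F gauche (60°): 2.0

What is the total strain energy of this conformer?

9.7 kJ/mol

This conformer is staggered. Cl at 0° is gauche with Et at 300° (3.8); Cl at 0° is gauche with CH2Cl at 60° (3.6); F at 120° is gauche with CH2Cl at 60° (2.3). Total 9.7 kJ/mol.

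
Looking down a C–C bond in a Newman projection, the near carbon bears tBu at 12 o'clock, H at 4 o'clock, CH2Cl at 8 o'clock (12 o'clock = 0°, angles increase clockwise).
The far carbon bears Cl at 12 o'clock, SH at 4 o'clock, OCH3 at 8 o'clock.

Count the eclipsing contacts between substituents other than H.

Non-H eclipsing pairs: tBu(0°)/Cl(0°); CH2Cl(240°)/OCH3(240°) — 2 interactions.

2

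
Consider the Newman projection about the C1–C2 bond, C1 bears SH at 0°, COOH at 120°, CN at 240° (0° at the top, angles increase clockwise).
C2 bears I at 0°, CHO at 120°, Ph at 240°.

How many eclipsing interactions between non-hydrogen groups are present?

Non-H eclipsing pairs: SH(0°)/I(0°); COOH(120°)/CHO(120°); CN(240°)/Ph(240°) — 3 interactions.

3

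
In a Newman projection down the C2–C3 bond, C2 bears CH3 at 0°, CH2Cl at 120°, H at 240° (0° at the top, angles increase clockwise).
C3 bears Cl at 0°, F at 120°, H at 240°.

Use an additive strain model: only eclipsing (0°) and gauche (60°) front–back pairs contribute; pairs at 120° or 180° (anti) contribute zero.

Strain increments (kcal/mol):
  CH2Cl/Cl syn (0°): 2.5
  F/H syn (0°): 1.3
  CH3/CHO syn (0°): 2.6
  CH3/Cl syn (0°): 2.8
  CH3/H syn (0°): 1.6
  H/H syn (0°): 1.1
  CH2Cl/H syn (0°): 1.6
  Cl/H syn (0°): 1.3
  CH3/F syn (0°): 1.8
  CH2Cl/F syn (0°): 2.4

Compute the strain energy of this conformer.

6.3 kcal/mol

This conformer (eclipsed): CH3(0°)/Cl(0°) eclipsed 2.8; CH2Cl(120°)/F(120°) eclipsed 2.4; H(240°)/H(240°) eclipsed 1.1 → 6.3 kcal/mol.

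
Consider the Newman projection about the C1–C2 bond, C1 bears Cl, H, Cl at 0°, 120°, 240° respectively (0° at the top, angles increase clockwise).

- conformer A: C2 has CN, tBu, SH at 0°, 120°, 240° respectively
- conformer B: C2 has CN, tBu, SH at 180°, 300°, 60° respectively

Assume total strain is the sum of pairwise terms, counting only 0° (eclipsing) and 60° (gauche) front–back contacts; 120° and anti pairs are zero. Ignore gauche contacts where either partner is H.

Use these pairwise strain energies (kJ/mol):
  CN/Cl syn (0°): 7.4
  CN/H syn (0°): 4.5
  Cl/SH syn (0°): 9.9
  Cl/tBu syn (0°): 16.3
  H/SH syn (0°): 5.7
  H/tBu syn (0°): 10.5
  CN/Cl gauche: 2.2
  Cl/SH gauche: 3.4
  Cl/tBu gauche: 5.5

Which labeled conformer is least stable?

A

A is eclipsed. Cl at 0° is eclipsed with CN at 0° (7.4); H at 120° is eclipsed with tBu at 120° (10.5); Cl at 240° is eclipsed with SH at 240° (9.9). Total 27.8 kJ/mol.
B is staggered. Cl at 0° is gauche with tBu at 300° (5.5); Cl at 0° is gauche with SH at 60° (3.4); Cl at 240° is gauche with CN at 180° (2.2); Cl at 240° is gauche with tBu at 300° (5.5). Total 16.6 kJ/mol.
A has the highest total (27.8 kJ/mol).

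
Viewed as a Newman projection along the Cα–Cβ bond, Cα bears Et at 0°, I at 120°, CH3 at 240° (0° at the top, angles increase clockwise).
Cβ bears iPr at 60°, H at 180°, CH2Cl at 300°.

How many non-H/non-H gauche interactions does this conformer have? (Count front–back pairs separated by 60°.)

4

Non-H gauche pairs: Et(0°)/iPr(60°); Et(0°)/CH2Cl(300°); I(120°)/iPr(60°); CH3(240°)/CH2Cl(300°) — 4 interactions.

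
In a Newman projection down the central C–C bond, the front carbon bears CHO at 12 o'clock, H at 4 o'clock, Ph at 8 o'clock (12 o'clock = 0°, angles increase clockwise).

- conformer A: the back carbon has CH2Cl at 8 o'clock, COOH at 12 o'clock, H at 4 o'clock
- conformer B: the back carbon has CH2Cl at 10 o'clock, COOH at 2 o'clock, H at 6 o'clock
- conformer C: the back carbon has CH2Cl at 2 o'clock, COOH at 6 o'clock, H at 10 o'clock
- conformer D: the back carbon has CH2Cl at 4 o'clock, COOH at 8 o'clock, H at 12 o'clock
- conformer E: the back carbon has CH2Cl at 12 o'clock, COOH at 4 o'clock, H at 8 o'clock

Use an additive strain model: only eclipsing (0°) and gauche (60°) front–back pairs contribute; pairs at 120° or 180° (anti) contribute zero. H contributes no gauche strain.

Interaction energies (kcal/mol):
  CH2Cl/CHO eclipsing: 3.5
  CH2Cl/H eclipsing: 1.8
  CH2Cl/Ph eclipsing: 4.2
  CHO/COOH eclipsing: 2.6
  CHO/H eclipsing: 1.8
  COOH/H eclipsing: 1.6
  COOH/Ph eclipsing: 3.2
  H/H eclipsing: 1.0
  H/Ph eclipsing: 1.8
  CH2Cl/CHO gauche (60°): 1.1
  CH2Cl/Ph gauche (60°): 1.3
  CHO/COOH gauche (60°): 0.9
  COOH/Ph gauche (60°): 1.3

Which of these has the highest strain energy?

A

A (eclipsed): CHO(0°)/COOH(0°) eclipsed 2.6; H(120°)/H(120°) eclipsed 1.0; Ph(240°)/CH2Cl(240°) eclipsed 4.2 → 7.8 kcal/mol.
B (staggered): CHO(0°)/CH2Cl(300°) gauche 1.1; CHO(0°)/COOH(60°) gauche 0.9; Ph(240°)/CH2Cl(300°) gauche 1.3 → 3.3 kcal/mol.
C (staggered): CHO(0°)/CH2Cl(60°) gauche 1.1; Ph(240°)/COOH(180°) gauche 1.3 → 2.4 kcal/mol.
D (eclipsed): CHO(0°)/H(0°) eclipsed 1.8; H(120°)/CH2Cl(120°) eclipsed 1.8; Ph(240°)/COOH(240°) eclipsed 3.2 → 6.8 kcal/mol.
E (eclipsed): CHO(0°)/CH2Cl(0°) eclipsed 3.5; H(120°)/COOH(120°) eclipsed 1.6; Ph(240°)/H(240°) eclipsed 1.8 → 6.9 kcal/mol.
A has the highest total (7.8 kcal/mol).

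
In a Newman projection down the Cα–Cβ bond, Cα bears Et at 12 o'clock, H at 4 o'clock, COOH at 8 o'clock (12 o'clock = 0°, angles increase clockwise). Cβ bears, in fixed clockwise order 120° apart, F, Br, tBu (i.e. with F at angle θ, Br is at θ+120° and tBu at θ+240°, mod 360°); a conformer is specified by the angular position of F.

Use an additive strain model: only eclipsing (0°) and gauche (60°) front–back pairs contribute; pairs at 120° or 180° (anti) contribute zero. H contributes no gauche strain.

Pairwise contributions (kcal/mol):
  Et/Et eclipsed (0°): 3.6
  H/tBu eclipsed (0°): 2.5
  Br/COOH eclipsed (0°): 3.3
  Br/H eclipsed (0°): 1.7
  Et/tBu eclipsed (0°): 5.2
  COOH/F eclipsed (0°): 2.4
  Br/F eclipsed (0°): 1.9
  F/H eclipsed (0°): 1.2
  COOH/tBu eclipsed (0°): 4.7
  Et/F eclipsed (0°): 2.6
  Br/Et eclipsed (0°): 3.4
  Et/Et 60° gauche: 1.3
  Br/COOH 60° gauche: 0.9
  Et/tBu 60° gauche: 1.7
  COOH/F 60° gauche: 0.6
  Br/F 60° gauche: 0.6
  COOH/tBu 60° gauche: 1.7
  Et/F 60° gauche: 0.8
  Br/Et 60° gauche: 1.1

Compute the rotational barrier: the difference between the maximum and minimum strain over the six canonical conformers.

5.5 kcal/mol

F at 0° (eclipsed): Et–F eclipsed, H–Br eclipsed, COOH–tBu eclipsed; 2.6 + 1.7 + 4.7 = 9.0 kcal/mol.
F at 60° (staggered): Et–F gauche, Et–tBu gauche, COOH–Br gauche, COOH–tBu gauche; 0.8 + 1.7 + 0.9 + 1.7 = 5.1 kcal/mol.
F at 120° (eclipsed): Et–tBu eclipsed, H–F eclipsed, COOH–Br eclipsed; 5.2 + 1.2 + 3.3 = 9.7 kcal/mol.
F at 180° (staggered): Et–Br gauche, Et–tBu gauche, COOH–F gauche, COOH–Br gauche; 1.1 + 1.7 + 0.6 + 0.9 = 4.3 kcal/mol.
F at 240° (eclipsed): Et–Br eclipsed, H–tBu eclipsed, COOH–F eclipsed; 3.4 + 2.5 + 2.4 = 8.3 kcal/mol.
F at 300° (staggered): Et–F gauche, Et–Br gauche, COOH–F gauche, COOH–tBu gauche; 0.8 + 1.1 + 0.6 + 1.7 = 4.2 kcal/mol.
Max at 120° (9.7 kcal/mol), min at 300° (4.2 kcal/mol); barrier = 5.5 kcal/mol.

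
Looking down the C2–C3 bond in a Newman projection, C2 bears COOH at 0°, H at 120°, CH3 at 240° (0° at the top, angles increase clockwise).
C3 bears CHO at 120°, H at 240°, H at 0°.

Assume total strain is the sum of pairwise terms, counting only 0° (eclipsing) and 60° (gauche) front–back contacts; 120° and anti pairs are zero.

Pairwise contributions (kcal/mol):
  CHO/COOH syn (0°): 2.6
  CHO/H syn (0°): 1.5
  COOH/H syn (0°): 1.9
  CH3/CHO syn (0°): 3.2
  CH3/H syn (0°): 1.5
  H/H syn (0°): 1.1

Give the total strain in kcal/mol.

This conformer is eclipsed. COOH at 0° is eclipsed with H at 0° (1.9); H at 120° is eclipsed with CHO at 120° (1.5); CH3 at 240° is eclipsed with H at 240° (1.5). Total 4.9 kcal/mol.

4.9 kcal/mol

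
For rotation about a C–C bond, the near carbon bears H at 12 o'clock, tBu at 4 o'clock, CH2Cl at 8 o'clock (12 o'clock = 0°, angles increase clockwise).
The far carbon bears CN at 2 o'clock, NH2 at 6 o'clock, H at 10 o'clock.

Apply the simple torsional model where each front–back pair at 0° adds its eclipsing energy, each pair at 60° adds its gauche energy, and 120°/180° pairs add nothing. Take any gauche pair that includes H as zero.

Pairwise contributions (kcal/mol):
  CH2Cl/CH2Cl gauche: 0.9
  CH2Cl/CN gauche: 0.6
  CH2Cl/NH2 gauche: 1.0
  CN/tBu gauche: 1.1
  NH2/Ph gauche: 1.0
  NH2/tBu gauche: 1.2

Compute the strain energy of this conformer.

3.3 kcal/mol

This conformer is staggered. tBu at 120° is gauche with CN at 60° (1.1); tBu at 120° is gauche with NH2 at 180° (1.2); CH2Cl at 240° is gauche with NH2 at 180° (1.0). Total 3.3 kcal/mol.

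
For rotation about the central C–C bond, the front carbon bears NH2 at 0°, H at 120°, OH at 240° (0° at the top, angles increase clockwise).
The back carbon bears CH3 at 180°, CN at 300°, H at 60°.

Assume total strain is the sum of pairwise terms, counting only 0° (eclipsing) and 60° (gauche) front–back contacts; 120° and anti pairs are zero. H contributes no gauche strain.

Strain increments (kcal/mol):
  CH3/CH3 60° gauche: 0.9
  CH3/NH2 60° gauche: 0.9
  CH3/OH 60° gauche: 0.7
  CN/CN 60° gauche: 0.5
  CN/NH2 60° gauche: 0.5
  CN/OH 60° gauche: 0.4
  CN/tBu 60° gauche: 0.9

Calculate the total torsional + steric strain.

1.6 kcal/mol

This conformer (staggered): NH2–CN gauche, OH–CH3 gauche, OH–CN gauche; 0.5 + 0.7 + 0.4 = 1.6 kcal/mol.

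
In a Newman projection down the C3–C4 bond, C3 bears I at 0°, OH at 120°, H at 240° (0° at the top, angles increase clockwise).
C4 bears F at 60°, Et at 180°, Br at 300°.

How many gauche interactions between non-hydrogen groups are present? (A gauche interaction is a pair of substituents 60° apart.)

Non-H gauche pairs: I(0°)/F(60°); I(0°)/Br(300°); OH(120°)/F(60°); OH(120°)/Et(180°) — 4 interactions.

4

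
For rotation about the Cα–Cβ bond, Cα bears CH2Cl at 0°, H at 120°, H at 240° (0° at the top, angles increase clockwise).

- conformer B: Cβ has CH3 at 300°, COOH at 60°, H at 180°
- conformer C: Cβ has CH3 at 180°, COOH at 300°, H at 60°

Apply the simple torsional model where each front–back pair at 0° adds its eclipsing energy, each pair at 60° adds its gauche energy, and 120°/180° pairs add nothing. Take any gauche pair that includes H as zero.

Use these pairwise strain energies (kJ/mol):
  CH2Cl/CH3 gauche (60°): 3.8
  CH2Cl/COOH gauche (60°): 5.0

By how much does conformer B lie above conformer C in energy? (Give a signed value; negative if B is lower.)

+3.8 kJ/mol

B (staggered): CH2Cl–CH3 gauche, CH2Cl–COOH gauche; 3.8 + 5.0 = 8.8 kJ/mol.
C (staggered): CH2Cl–COOH gauche; 5.0 = 5.0 kJ/mol.
E(B) − E(C) = 8.8 − 5.0 = +3.8 kJ/mol.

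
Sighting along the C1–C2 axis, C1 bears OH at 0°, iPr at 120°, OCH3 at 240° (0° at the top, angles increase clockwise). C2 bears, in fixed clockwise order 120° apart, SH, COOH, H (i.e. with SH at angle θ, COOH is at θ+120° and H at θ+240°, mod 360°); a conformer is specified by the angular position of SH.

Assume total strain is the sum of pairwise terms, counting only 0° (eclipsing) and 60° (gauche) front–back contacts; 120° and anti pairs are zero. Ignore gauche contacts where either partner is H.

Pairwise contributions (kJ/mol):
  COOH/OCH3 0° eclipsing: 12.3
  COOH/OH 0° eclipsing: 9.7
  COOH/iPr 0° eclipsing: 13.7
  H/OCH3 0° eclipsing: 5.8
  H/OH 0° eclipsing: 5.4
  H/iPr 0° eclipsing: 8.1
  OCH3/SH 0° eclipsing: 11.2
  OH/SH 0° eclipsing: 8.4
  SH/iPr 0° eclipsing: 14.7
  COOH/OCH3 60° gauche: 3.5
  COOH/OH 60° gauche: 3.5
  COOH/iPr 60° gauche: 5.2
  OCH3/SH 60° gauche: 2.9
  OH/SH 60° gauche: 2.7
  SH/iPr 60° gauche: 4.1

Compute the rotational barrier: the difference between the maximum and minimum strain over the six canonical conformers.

SH at 0° (eclipsed): OH(0°)/SH(0°) eclipsed 8.4; iPr(120°)/COOH(120°) eclipsed 13.7; OCH3(240°)/H(240°) eclipsed 5.8 → 27.9 kJ/mol.
SH at 60° (staggered): OH(0°)/SH(60°) gauche 2.7; iPr(120°)/SH(60°) gauche 4.1; iPr(120°)/COOH(180°) gauche 5.2; OCH3(240°)/COOH(180°) gauche 3.5 → 15.5 kJ/mol.
SH at 120° (eclipsed): OH(0°)/H(0°) eclipsed 5.4; iPr(120°)/SH(120°) eclipsed 14.7; OCH3(240°)/COOH(240°) eclipsed 12.3 → 32.4 kJ/mol.
SH at 180° (staggered): OH(0°)/COOH(300°) gauche 3.5; iPr(120°)/SH(180°) gauche 4.1; OCH3(240°)/SH(180°) gauche 2.9; OCH3(240°)/COOH(300°) gauche 3.5 → 14.0 kJ/mol.
SH at 240° (eclipsed): OH(0°)/COOH(0°) eclipsed 9.7; iPr(120°)/H(120°) eclipsed 8.1; OCH3(240°)/SH(240°) eclipsed 11.2 → 29.0 kJ/mol.
SH at 300° (staggered): OH(0°)/SH(300°) gauche 2.7; OH(0°)/COOH(60°) gauche 3.5; iPr(120°)/COOH(60°) gauche 5.2; OCH3(240°)/SH(300°) gauche 2.9 → 14.3 kJ/mol.
Max at 120° (32.4 kJ/mol), min at 180° (14.0 kJ/mol); barrier = 18.4 kJ/mol.

18.4 kJ/mol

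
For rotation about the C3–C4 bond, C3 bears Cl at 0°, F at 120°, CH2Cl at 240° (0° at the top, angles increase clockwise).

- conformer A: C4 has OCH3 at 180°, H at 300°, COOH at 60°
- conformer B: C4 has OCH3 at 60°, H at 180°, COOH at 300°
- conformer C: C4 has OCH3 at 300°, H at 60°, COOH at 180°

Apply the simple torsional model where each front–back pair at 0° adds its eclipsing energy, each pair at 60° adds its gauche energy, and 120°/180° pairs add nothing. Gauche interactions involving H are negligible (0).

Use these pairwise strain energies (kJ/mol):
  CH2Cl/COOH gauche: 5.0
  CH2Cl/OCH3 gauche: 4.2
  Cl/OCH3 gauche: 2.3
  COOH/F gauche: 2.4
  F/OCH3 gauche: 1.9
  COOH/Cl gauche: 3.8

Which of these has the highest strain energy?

A is staggered. Cl at 0° is gauche with COOH at 60° (3.8); F at 120° is gauche with OCH3 at 180° (1.9); F at 120° is gauche with COOH at 60° (2.4); CH2Cl at 240° is gauche with OCH3 at 180° (4.2). Total 12.3 kJ/mol.
B is staggered. Cl at 0° is gauche with OCH3 at 60° (2.3); Cl at 0° is gauche with COOH at 300° (3.8); F at 120° is gauche with OCH3 at 60° (1.9); CH2Cl at 240° is gauche with COOH at 300° (5.0). Total 13.0 kJ/mol.
C is staggered. Cl at 0° is gauche with OCH3 at 300° (2.3); F at 120° is gauche with COOH at 180° (2.4); CH2Cl at 240° is gauche with OCH3 at 300° (4.2); CH2Cl at 240° is gauche with COOH at 180° (5.0). Total 13.9 kJ/mol.
C has the highest total (13.9 kJ/mol).

C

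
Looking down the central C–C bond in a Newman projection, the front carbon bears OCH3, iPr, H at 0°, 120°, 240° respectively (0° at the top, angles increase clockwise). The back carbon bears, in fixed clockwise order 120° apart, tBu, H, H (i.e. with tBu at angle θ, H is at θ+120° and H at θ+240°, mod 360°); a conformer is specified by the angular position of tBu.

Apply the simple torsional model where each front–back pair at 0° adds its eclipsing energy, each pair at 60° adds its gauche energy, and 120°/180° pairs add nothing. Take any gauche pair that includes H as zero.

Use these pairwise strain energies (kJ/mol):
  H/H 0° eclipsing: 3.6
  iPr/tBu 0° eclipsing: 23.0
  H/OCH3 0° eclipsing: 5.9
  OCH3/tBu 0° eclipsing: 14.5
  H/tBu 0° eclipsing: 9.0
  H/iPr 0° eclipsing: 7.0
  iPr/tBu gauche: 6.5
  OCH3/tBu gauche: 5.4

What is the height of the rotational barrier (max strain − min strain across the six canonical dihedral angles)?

27.1 kJ/mol

tBu at 0° (eclipsed): OCH3–tBu eclipsed, iPr–H eclipsed, H–H eclipsed; 14.5 + 7.0 + 3.6 = 25.1 kJ/mol.
tBu at 60° (staggered): OCH3–tBu gauche, iPr–tBu gauche; 5.4 + 6.5 = 11.9 kJ/mol.
tBu at 120° (eclipsed): OCH3–H eclipsed, iPr–tBu eclipsed, H–H eclipsed; 5.9 + 23.0 + 3.6 = 32.5 kJ/mol.
tBu at 180° (staggered): iPr–tBu gauche; 6.5 = 6.5 kJ/mol.
tBu at 240° (eclipsed): OCH3–H eclipsed, iPr–H eclipsed, H–tBu eclipsed; 5.9 + 7.0 + 9.0 = 21.9 kJ/mol.
tBu at 300° (staggered): OCH3–tBu gauche; 5.4 = 5.4 kJ/mol.
Max at 120° (32.5 kJ/mol), min at 300° (5.4 kJ/mol); barrier = 27.1 kJ/mol.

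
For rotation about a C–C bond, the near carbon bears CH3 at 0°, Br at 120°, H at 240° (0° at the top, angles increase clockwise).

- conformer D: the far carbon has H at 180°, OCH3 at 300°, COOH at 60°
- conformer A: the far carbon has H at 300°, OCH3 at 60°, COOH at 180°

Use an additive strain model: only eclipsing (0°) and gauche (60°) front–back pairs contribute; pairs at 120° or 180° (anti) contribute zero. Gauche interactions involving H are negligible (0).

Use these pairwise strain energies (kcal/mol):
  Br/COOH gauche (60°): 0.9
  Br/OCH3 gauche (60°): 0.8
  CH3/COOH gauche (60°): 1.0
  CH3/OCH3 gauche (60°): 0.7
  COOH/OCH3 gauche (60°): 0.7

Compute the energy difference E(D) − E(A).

D is staggered. CH3 at 0° is gauche with OCH3 at 300° (0.7); CH3 at 0° is gauche with COOH at 60° (1.0); Br at 120° is gauche with COOH at 60° (0.9). Total 2.6 kcal/mol.
A is staggered. CH3 at 0° is gauche with OCH3 at 60° (0.7); Br at 120° is gauche with OCH3 at 60° (0.8); Br at 120° is gauche with COOH at 180° (0.9). Total 2.4 kcal/mol.
E(D) − E(A) = 2.6 − 2.4 = +0.2 kcal/mol.

+0.2 kcal/mol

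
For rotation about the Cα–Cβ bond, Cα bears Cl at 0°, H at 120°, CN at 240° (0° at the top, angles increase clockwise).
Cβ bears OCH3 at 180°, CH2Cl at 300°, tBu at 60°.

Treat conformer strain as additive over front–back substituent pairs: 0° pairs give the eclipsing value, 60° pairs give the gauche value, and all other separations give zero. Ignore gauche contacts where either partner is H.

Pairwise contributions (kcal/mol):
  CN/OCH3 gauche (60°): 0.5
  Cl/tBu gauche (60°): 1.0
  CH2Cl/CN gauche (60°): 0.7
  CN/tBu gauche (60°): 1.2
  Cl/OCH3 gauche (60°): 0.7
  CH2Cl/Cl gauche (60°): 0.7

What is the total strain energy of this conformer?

2.9 kcal/mol

This conformer (staggered): Cl–CH2Cl gauche, Cl–tBu gauche, CN–OCH3 gauche, CN–CH2Cl gauche; 0.7 + 1.0 + 0.5 + 0.7 = 2.9 kcal/mol.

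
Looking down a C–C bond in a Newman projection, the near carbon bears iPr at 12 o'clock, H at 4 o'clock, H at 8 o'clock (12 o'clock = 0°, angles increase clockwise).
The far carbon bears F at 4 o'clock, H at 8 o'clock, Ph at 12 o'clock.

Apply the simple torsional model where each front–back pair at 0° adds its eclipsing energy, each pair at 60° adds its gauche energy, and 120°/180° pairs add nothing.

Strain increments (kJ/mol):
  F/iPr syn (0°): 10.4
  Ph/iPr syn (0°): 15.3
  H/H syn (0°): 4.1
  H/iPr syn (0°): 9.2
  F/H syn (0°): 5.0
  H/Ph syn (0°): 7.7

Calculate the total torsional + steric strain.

24.4 kJ/mol

This conformer (eclipsed): iPr–Ph eclipsed, H–F eclipsed, H–H eclipsed; 15.3 + 5.0 + 4.1 = 24.4 kJ/mol.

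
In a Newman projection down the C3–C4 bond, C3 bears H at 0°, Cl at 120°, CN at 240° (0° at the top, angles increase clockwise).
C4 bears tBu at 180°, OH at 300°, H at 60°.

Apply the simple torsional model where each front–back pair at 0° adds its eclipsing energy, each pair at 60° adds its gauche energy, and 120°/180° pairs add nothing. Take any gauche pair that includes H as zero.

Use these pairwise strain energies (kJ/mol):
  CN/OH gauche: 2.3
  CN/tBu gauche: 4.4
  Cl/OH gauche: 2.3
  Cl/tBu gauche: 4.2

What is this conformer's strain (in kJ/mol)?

10.9 kJ/mol

This conformer (staggered): Cl(120°)/tBu(180°) gauche 4.2; CN(240°)/tBu(180°) gauche 4.4; CN(240°)/OH(300°) gauche 2.3 → 10.9 kJ/mol.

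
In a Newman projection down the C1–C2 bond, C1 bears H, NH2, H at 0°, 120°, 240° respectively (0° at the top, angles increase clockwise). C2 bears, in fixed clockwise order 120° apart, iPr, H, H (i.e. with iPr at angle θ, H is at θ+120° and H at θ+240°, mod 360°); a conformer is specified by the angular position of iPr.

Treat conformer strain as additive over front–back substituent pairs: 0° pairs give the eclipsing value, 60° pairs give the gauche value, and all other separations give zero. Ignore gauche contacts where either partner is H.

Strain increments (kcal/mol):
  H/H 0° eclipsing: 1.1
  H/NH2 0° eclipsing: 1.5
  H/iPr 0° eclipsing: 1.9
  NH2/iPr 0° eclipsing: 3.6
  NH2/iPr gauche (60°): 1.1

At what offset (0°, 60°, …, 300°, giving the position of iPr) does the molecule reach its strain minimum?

iPr at 0° (eclipsed): H(0°)/iPr(0°) eclipsed 1.9; NH2(120°)/H(120°) eclipsed 1.5; H(240°)/H(240°) eclipsed 1.1 → 4.5 kcal/mol.
iPr at 60° (staggered): NH2(120°)/iPr(60°) gauche 1.1 → 1.1 kcal/mol.
iPr at 120° (eclipsed): H(0°)/H(0°) eclipsed 1.1; NH2(120°)/iPr(120°) eclipsed 3.6; H(240°)/H(240°) eclipsed 1.1 → 5.8 kcal/mol.
iPr at 180° (staggered): NH2(120°)/iPr(180°) gauche 1.1 → 1.1 kcal/mol.
iPr at 240° (eclipsed): H(0°)/H(0°) eclipsed 1.1; NH2(120°)/H(120°) eclipsed 1.5; H(240°)/iPr(240°) eclipsed 1.9 → 4.5 kcal/mol.
iPr at 300° (staggered): no non-H gauche contacts → 0.0 kcal/mol.
The minimum (0.0 kcal/mol) occurs with iPr at 300°.

300°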